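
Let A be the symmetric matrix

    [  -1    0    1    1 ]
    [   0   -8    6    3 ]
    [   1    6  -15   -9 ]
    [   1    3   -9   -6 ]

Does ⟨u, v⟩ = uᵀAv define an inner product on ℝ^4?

no

Leading principal minors: Δ_1 = -1, Δ_2 = 8, Δ_3 = -76, Δ_4 = 30.
The signs alternate starting with Δ_1 < 0, so by Sylvester's criterion Q is negative definite.
⟨·,·⟩ is an inner product exactly when A is positive definite.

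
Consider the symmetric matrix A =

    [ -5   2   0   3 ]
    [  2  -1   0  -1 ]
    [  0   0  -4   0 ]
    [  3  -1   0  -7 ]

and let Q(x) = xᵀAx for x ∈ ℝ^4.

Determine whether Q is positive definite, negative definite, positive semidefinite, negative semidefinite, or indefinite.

negative definite

Row-reducing A symmetrically gives the diagonal entries -5, -1/5, -4, -5.
So there are 4 negative pivots.
Hence Q is negative definite.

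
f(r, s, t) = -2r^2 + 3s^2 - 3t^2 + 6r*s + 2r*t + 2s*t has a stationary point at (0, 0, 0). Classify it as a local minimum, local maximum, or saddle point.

The Hessian at the origin is H = [[-4, 6, 2], [6, 6, 2], [2, 2, -6]].
Row-reducing H symmetrically gives the diagonal entries -4, 15, -20/3.
That gives 1 positive, 2 negative pivots.
H is indefinite, so the origin is a saddle point.

saddle point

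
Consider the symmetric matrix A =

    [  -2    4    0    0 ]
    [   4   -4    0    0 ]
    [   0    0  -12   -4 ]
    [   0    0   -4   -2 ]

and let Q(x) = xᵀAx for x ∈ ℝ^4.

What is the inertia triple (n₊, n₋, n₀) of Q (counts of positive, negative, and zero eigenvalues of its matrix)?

An LDLᵀ factorisation of A has diagonal entries -2, 4, -12, -2/3.
Counting signs: 1 positive, 3 negative.

(1, 3, 0)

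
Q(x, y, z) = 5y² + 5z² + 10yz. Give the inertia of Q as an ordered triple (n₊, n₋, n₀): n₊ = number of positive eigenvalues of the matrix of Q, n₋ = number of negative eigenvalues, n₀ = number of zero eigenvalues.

(1, 0, 2)

The associated matrix is A = [[0, 0, 0], [0, 5, 5], [0, 5, 5]].
Congruent diagonalization of A (simultaneous row and column reduction) yields pivots 0, 5, 0.
So there are 1 positive, 2 zero pivots.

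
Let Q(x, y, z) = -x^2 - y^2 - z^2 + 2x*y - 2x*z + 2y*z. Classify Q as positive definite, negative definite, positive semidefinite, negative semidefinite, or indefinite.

negative semidefinite

The symmetric matrix is A = [[-1, 1, -1], [1, -1, 1], [-1, 1, -1]].
Symmetric row and column elimination reduces A to a congruent diagonal form with pivots -1, 0, 0.
So there are 1 negative, 2 zero pivots.
Hence Q is negative semidefinite.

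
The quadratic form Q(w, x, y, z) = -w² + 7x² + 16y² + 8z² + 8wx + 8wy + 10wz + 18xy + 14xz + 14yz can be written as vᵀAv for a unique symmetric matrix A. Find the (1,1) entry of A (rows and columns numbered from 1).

-1

The coefficient of w² in Q is -1, and that is exactly A[1,1].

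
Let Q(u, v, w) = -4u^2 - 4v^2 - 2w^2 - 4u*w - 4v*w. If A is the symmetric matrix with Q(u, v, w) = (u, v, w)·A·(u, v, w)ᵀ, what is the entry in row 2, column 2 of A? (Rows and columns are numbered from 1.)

The coefficient of v^2 in Q is -4, and that is exactly A[2,2].

-4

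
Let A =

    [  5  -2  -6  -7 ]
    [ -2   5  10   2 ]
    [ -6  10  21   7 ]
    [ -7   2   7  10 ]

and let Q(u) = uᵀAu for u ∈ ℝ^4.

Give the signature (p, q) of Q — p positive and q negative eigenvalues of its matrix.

(3, 0)

Congruent diagonalization of A (simultaneous row and column reduction) yields pivots 5, 21/5, 1/21, 0.
Counting signs: 3 positive, 1 zero.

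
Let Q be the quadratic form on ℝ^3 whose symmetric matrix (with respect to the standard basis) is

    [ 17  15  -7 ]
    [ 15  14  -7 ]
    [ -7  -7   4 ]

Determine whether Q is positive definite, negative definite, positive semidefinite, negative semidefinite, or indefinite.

positive definite

Row-reducing A symmetrically gives the diagonal entries 17, 13/17, 3/13.
Counting signs: 3 positive.
Hence Q is positive definite.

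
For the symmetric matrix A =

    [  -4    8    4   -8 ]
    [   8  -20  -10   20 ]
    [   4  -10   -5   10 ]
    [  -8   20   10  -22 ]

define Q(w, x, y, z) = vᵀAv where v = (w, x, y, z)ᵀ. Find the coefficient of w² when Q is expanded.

The coefficient of w² is the diagonal entry A[1,1] = -4.

-4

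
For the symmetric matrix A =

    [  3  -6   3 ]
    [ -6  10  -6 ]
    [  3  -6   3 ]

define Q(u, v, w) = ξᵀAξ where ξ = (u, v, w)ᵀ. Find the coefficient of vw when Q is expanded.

-12

The coefficient of vw is A[2,3] + A[3,2] = 2·(-6) = -12.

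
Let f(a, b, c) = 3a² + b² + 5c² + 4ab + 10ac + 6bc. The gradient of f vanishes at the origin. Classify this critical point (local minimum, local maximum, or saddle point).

saddle point

The Hessian at the origin is H = [[6, 4, 10], [4, 2, 6], [10, 6, 10]].
Congruent diagonalization of H (simultaneous row and column reduction) yields pivots 6, -2/3, -6.
So there are 1 positive, 2 negative pivots.
H is indefinite, so the origin is a saddle point.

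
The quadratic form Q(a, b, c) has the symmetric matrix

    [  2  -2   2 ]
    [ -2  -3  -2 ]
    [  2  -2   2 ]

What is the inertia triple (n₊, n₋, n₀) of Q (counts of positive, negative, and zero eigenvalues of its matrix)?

Applying the same elementary operations to the rows and columns of A produces a congruent diagonal matrix with entries 2, -5, 0.
So there are 1 positive, 1 negative, 1 zero pivots.

(1, 1, 1)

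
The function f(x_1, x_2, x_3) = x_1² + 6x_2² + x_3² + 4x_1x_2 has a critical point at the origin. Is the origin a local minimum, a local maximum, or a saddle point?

The Hessian at the origin is H = [[2, 4, 0], [4, 12, 0], [0, 0, 2]].
Row-reducing H symmetrically gives the diagonal entries 2, 4, 2.
Counting signs: 3 positive.
H is positive definite, so the origin is a strict local minimum.

local minimum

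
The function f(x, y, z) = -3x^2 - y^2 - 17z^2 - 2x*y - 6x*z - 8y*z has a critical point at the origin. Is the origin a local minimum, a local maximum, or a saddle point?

The Hessian at the origin is H = [[-6, -2, -6], [-2, -2, -8], [-6, -8, -34]].
Row-reducing H symmetrically gives the diagonal entries -6, -4/3, -1.
So there are 3 negative pivots.
H is negative definite, so the origin is a strict local maximum.

local maximum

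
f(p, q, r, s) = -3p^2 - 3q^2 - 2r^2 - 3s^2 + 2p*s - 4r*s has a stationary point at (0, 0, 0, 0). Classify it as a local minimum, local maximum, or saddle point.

The Hessian at the origin is H = [[-6, 0, 0, 2], [0, -6, 0, 0], [0, 0, -4, -4], [2, 0, -4, -6]].
Applying the same elementary operations to the rows and columns of H produces a congruent diagonal matrix with entries -6, -6, -4, -4/3.
So there are 4 negative pivots.
H is negative definite, so the origin is a strict local maximum.

local maximum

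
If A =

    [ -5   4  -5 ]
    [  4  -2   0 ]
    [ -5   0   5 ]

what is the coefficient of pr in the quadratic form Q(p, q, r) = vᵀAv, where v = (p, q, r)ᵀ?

-10

The coefficient of pr is A[1,3] + A[3,1] = 2·(-5) = -10.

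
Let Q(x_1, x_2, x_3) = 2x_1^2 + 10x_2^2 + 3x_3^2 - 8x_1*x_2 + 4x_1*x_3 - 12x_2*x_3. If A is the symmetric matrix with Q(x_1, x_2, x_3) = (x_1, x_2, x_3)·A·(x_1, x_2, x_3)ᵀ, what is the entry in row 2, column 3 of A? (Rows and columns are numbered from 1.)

-6

The coefficient of x_2·x_3 in Q is -12. For a symmetric A this equals A[2,3] + A[3,2] = 2·A[2,3].
So A[2,3] = -12/2 = -6.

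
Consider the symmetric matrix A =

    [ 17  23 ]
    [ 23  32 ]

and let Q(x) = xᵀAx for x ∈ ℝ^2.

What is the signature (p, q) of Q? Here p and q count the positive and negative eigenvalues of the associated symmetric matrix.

(2, 0)

Row-reducing A symmetrically gives the diagonal entries 17, 15/17.
Counting signs: 2 positive.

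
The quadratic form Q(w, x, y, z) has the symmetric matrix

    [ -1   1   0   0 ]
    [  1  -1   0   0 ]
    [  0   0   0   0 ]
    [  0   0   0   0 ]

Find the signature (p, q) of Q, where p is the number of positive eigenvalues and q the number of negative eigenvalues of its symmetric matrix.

(0, 1)

Applying the same elementary operations to the rows and columns of A produces a congruent diagonal matrix with entries -1, 0, 0, 0.
That gives 1 negative, 3 zero pivots.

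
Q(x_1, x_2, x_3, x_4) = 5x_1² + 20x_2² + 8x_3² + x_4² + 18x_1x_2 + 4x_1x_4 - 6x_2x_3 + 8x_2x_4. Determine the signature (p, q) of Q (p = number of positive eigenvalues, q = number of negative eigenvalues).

(4, 0)

Write A = [[5, 9, 0, 2], [9, 20, -3, 4], [0, -3, 8, 0], [2, 4, 0, 1]].
Row-reducing A symmetrically gives the diagonal entries 5, 19/5, 107/19, 15/107.
That gives 4 positive pivots.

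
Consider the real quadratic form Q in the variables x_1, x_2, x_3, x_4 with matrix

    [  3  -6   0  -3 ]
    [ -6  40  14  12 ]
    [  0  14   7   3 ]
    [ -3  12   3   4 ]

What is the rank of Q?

Applying the same elementary operations to the rows and columns of A produces a congruent diagonal matrix with entries 3, 28, 0, -2/7.
So there are 2 positive, 1 negative, 1 zero pivots.
The rank is the number of nonzero pivots: 3.

3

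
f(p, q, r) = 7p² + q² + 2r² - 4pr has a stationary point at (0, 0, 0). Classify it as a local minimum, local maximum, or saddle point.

The Hessian at the origin is H = [[14, 0, -4], [0, 2, 0], [-4, 0, 4]].
Congruent diagonalization of H (simultaneous row and column reduction) yields pivots 14, 2, 20/7.
That gives 3 positive pivots.
H is positive definite, so the origin is a strict local minimum.

local minimum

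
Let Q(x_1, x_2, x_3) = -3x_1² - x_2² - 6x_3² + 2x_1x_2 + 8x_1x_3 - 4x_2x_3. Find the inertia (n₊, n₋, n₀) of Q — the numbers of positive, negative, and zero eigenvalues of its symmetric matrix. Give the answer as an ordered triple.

(0, 2, 1)

Write A = [[-3, 1, 4], [1, -1, -2], [4, -2, -6]].
Applying the same elementary operations to the rows and columns of A produces a congruent diagonal matrix with entries -3, -2/3, 0.
That gives 2 negative, 1 zero pivots.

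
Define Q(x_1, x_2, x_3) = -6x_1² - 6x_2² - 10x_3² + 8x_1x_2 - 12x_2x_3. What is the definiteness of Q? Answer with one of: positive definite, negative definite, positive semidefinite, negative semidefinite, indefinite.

indefinite

The associated matrix is A = [[-6, 4, 0], [4, -6, -6], [0, -6, -10]].
An LDLᵀ factorisation of A has diagonal entries -6, -10/3, 4/5.
That gives 1 positive, 2 negative pivots.
Hence Q is indefinite.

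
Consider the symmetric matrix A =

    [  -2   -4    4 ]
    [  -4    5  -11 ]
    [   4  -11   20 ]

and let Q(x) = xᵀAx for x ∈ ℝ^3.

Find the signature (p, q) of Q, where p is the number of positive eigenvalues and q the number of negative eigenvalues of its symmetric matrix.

Congruent diagonalization of A (simultaneous row and column reduction) yields pivots -2, 13, 3/13.
So there are 2 positive, 1 negative pivots.

(2, 1)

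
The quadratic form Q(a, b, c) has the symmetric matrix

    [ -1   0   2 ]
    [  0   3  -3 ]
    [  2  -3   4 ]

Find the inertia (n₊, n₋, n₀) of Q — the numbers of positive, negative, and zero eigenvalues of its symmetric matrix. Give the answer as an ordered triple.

Symmetric row and column elimination reduces A to a congruent diagonal form with pivots -1, 3, 5.
Counting signs: 2 positive, 1 negative.

(2, 1, 0)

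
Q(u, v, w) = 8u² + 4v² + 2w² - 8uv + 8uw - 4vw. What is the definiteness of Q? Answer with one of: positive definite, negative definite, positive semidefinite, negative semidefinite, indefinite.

The associated matrix is A = [[8, -4, 4], [-4, 4, -2], [4, -2, 2]].
Congruent diagonalization of A (simultaneous row and column reduction) yields pivots 8, 2, 0.
Counting signs: 2 positive, 1 zero.
Hence Q is positive semidefinite.

positive semidefinite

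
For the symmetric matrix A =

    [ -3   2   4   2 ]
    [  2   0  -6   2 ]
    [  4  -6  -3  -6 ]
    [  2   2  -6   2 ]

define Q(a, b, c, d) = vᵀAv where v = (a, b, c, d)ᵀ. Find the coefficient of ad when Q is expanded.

4

The coefficient of ad is A[1,4] + A[4,1] = 2·2 = 4.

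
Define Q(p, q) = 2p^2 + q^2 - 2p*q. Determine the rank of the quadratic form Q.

Write A = [[2, -1], [-1, 1]].
Row-reducing A symmetrically gives the diagonal entries 2, 1/2.
So there are 2 positive pivots.
The rank is the number of nonzero pivots: 2.

2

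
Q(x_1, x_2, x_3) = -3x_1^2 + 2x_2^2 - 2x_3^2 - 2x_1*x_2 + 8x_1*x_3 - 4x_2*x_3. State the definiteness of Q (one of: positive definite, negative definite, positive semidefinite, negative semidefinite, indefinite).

indefinite

Write A = [[-3, -1, 4], [-1, 2, -2], [4, -2, -2]].
Row-reducing A symmetrically gives the diagonal entries -3, 7/3, -10/7.
Counting signs: 1 positive, 2 negative.
Hence Q is indefinite.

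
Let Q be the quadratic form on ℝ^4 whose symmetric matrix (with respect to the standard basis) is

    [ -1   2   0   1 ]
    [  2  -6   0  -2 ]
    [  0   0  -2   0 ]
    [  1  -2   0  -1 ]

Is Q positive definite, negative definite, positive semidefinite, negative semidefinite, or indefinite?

negative semidefinite

Congruent diagonalization of A (simultaneous row and column reduction) yields pivots -1, -2, -2, 0.
That gives 3 negative, 1 zero pivots.
Hence Q is negative semidefinite.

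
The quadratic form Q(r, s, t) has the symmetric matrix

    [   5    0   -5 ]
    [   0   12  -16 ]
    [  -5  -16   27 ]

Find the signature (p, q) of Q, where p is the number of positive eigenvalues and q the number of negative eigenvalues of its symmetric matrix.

(3, 0)

Applying the same elementary operations to the rows and columns of A produces a congruent diagonal matrix with entries 5, 12, 2/3.
So there are 3 positive pivots.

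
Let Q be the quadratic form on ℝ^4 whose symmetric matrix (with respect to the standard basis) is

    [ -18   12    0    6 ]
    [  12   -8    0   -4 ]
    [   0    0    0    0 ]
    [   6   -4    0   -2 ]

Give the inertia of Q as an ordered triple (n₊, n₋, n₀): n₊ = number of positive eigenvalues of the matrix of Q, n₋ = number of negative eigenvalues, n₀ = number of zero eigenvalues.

(0, 1, 3)

Congruent diagonalization of A (simultaneous row and column reduction) yields pivots -18, 0, 0, 0.
That gives 1 negative, 3 zero pivots.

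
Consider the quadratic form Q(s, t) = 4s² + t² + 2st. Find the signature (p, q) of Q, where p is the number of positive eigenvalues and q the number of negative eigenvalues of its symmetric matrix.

The associated matrix is A = [[4, 1], [1, 1]].
An LDLᵀ factorisation of A has diagonal entries 4, 3/4.
That gives 2 positive pivots.

(2, 0)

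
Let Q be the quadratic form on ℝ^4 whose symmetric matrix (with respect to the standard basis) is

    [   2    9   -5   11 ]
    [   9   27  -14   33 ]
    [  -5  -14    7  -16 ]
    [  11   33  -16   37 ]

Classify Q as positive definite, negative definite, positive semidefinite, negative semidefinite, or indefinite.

Congruent diagonalization of A (simultaneous row and column reduction) yields pivots 2, -27/2, -4/27, 5.
Counting signs: 2 positive, 2 negative.
Hence Q is indefinite.

indefinite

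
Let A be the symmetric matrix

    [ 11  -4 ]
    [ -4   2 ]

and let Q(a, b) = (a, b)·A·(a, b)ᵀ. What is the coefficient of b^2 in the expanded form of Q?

2

The coefficient of b^2 is the diagonal entry A[2,2] = 2.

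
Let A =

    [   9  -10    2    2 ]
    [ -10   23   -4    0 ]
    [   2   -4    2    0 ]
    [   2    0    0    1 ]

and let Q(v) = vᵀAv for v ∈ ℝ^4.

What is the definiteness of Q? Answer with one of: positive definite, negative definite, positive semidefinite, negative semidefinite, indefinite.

Leading principal minors: Δ_1 = 9, Δ_2 = 107, Δ_3 = 138, Δ_4 = 18.
All leading principal minors are positive, so by Sylvester's criterion Q is positive definite.

positive definite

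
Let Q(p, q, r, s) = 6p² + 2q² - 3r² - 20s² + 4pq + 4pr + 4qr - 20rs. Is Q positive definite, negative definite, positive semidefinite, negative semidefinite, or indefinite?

indefinite

The associated matrix is A = [[6, 2, 2, 0], [2, 2, 2, 0], [2, 2, -3, -10], [0, 0, -10, -20]].
Applying the same elementary operations to the rows and columns of A produces a congruent diagonal matrix with entries 6, 4/3, -5, 0.
That gives 2 positive, 1 negative, 1 zero pivots.
Hence Q is indefinite.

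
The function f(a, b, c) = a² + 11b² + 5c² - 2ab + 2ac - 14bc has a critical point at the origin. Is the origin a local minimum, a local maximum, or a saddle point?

The Hessian at the origin is H = [[2, -2, 2], [-2, 22, -14], [2, -14, 10]].
Row-reducing H symmetrically gives the diagonal entries 2, 20, 4/5.
That gives 3 positive pivots.
H is positive definite, so the origin is a strict local minimum.

local minimum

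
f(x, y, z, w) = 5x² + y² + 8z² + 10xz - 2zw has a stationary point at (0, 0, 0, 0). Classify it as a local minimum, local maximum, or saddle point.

saddle point

The Hessian at the origin is H = [[10, 0, 10, 0], [0, 2, 0, 0], [10, 0, 16, -2], [0, 0, -2, 0]].
Congruent diagonalization of H (simultaneous row and column reduction) yields pivots 10, 2, 6, -2/3.
That gives 3 positive, 1 negative pivots.
H is indefinite, so the origin is a saddle point.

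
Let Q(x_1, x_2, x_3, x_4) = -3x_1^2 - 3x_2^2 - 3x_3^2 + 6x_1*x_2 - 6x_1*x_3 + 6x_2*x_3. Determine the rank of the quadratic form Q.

The associated matrix is A = [[-3, 3, -3, 0], [3, -3, 3, 0], [-3, 3, -3, 0], [0, 0, 0, 0]].
Applying the same elementary operations to the rows and columns of A produces a congruent diagonal matrix with entries -3, 0, 0, 0.
So there are 1 negative, 3 zero pivots.
The rank is the number of nonzero pivots: 1.

1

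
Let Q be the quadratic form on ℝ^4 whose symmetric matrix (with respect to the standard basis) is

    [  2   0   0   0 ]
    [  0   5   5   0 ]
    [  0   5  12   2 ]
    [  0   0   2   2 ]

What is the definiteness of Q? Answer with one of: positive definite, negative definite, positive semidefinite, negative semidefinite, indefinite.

An LDLᵀ factorisation of A has diagonal entries 2, 5, 7, 10/7.
That gives 4 positive pivots.
Hence Q is positive definite.

positive definite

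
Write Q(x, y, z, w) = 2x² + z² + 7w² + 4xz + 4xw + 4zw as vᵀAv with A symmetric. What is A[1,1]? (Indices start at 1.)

The coefficient of x² in Q is 2, and that is exactly A[1,1].

2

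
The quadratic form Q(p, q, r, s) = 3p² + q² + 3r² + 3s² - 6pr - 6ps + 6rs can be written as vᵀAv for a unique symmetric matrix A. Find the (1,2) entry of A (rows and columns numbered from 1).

0

The coefficient of p·q in Q is 0. For a symmetric A this equals A[1,2] + A[2,1] = 2·A[1,2].
So A[1,2] = 0/2 = 0.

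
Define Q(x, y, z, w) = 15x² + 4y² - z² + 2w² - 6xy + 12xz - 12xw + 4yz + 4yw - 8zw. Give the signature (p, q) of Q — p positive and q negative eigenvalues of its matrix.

The symmetric matrix is A = [[15, -3, 6, -6], [-3, 4, 2, 2], [6, 2, -1, -4], [-6, 2, -4, 2]].
An LDLᵀ factorisation of A has diagonal entries 15, 17/5, -109/17, 30/109.
That gives 3 positive, 1 negative pivots.

(3, 1)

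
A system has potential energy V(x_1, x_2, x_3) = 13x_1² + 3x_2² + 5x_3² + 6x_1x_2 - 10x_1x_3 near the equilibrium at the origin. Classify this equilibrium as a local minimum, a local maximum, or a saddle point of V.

local minimum

The Hessian at the origin is H = [[26, 6, -10], [6, 6, 0], [-10, 0, 10]].
An LDLᵀ factorisation of H has diagonal entries 26, 60/13, 5.
Counting signs: 3 positive.
H is positive definite, so the origin is a strict local minimum.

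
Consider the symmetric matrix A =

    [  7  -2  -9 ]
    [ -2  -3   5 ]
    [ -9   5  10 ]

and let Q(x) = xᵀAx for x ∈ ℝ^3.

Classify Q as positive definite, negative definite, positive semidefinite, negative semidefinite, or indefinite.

indefinite

Row-reducing A symmetrically gives the diagonal entries 7, -25/7, 2/25.
So there are 2 positive, 1 negative pivots.
Hence Q is indefinite.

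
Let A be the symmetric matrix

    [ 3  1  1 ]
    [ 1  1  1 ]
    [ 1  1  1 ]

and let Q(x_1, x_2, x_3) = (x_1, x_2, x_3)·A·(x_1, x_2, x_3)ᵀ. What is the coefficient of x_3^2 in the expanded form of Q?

The coefficient of x_3^2 is the diagonal entry A[3,3] = 1.

1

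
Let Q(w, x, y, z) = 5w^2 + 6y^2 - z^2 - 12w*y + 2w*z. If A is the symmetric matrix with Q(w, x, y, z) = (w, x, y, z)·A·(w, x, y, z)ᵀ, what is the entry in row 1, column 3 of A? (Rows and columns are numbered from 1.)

-6

The coefficient of w·y in Q is -12. For a symmetric A this equals A[1,3] + A[3,1] = 2·A[1,3].
So A[1,3] = -12/2 = -6.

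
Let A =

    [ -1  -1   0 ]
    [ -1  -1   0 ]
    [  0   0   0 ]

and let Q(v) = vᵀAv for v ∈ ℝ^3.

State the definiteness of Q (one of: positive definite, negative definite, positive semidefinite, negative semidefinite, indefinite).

Row-reducing A symmetrically gives the diagonal entries -1, 0, 0.
Counting signs: 1 negative, 2 zero.
Hence Q is negative semidefinite.

negative semidefinite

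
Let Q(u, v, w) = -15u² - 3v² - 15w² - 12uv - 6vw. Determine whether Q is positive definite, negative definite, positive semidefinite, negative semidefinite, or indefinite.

The symmetric matrix is A = [[-15, -6, 0], [-6, -3, -3], [0, -3, -15]].
Applying the same elementary operations to the rows and columns of A produces a congruent diagonal matrix with entries -15, -3/5, 0.
So there are 2 negative, 1 zero pivots.
Hence Q is negative semidefinite.

negative semidefinite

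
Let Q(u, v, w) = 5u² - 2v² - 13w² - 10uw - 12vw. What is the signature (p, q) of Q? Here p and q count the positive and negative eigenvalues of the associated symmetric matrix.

The associated matrix is A = [[5, 0, -5], [0, -2, -6], [-5, -6, -13]].
Row-reducing A symmetrically gives the diagonal entries 5, -2, 0.
That gives 1 positive, 1 negative, 1 zero pivots.

(1, 1)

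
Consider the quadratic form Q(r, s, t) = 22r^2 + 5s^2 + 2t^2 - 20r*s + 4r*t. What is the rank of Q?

2

Write A = [[22, -10, 2], [-10, 5, 0], [2, 0, 2]].
Congruent diagonalization of A (simultaneous row and column reduction) yields pivots 22, 5/11, 0.
So there are 2 positive, 1 zero pivots.
The rank is the number of nonzero pivots: 2.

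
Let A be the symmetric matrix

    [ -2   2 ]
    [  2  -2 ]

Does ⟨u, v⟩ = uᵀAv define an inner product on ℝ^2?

no

Applying the same elementary operations to the rows and columns of A produces a congruent diagonal matrix with entries -2, 0.
So there are 1 negative, 1 zero pivots.
Hence Q is negative semidefinite.
⟨·,·⟩ is an inner product exactly when A is positive definite.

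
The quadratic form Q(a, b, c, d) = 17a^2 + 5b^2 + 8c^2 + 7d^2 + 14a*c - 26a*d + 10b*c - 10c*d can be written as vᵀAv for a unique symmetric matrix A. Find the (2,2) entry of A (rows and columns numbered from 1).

The coefficient of b^2 in Q is 5, and that is exactly A[2,2].

5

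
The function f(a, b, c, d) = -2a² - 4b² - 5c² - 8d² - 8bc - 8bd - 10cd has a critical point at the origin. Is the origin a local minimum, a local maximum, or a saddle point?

The Hessian at the origin is H = [[-4, 0, 0, 0], [0, -8, -8, -8], [0, -8, -10, -10], [0, -8, -10, -16]].
Symmetric row and column elimination reduces H to a congruent diagonal form with pivots -4, -8, -2, -6.
That gives 4 negative pivots.
H is negative definite, so the origin is a strict local maximum.

local maximum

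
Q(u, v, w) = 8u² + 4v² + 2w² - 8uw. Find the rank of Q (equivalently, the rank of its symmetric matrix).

2

Write A = [[8, 0, -4], [0, 4, 0], [-4, 0, 2]].
Congruent diagonalization of A (simultaneous row and column reduction) yields pivots 8, 4, 0.
So there are 2 positive, 1 zero pivots.
The rank is the number of nonzero pivots: 2.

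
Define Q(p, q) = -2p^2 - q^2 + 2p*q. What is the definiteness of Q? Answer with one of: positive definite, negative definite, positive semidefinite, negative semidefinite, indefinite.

The associated matrix is A = [[-2, 1], [1, -1]].
Congruent diagonalization of A (simultaneous row and column reduction) yields pivots -2, -1/2.
So there are 2 negative pivots.
Hence Q is negative definite.

negative definite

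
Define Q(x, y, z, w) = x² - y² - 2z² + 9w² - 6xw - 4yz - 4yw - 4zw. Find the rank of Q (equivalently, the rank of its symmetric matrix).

Write A = [[1, 0, 0, -3], [0, -1, -2, -2], [0, -2, -2, -2], [-3, -2, -2, 9]].
Symmetric row and column elimination reduces A to a congruent diagonal form with pivots 1, -1, 2, 2.
So there are 3 positive, 1 negative pivots.
The rank is the number of nonzero pivots: 4.

4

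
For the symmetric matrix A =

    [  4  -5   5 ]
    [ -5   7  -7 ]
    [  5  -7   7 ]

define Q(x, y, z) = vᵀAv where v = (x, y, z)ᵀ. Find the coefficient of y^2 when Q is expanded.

The coefficient of y^2 is the diagonal entry A[2,2] = 7.

7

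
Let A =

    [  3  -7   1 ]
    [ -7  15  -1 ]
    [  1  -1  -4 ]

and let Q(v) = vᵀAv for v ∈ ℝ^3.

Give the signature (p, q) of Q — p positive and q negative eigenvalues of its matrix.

(1, 2)

Row-reducing A symmetrically gives the diagonal entries 3, -4/3, -3.
So there are 1 positive, 2 negative pivots.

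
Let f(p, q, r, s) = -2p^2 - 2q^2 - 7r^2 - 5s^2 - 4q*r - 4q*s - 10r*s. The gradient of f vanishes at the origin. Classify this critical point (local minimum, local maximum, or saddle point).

The Hessian at the origin is H = [[-4, 0, 0, 0], [0, -4, -4, -4], [0, -4, -14, -10], [0, -4, -10, -10]].
Congruent diagonalization of H (simultaneous row and column reduction) yields pivots -4, -4, -10, -12/5.
Counting signs: 4 negative.
H is negative definite, so the origin is a strict local maximum.

local maximum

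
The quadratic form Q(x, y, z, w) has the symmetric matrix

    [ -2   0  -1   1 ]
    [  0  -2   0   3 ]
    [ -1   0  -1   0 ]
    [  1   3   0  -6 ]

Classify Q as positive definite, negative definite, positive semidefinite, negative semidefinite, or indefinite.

An LDLᵀ factorisation of A has diagonal entries -2, -2, -1/2, -1/2.
Counting signs: 4 negative.
Hence Q is negative definite.

negative definite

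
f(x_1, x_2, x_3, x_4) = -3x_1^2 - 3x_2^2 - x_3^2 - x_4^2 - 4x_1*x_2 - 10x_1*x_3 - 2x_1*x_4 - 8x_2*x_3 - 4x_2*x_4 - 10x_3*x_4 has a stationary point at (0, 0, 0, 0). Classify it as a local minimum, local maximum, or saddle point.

The Hessian at the origin is H = [[-6, -4, -10, -2], [-4, -6, -8, -4], [-10, -8, -2, -10], [-2, -4, -10, -2]].
Symmetric row and column elimination reduces H to a congruent diagonal form with pivots -6, -10/3, 76/5, -24/19.
So there are 1 positive, 3 negative pivots.
H is indefinite, so the origin is a saddle point.

saddle point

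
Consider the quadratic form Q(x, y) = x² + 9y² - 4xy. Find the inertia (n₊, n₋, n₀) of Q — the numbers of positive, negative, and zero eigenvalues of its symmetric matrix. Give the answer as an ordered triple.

(2, 0, 0)

The symmetric matrix is A = [[1, -2], [-2, 9]].
Congruent diagonalization of A (simultaneous row and column reduction) yields pivots 1, 5.
That gives 2 positive pivots.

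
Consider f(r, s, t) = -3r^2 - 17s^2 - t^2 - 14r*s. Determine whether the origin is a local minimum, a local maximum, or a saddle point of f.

The Hessian at the origin is H = [[-6, -14, 0], [-14, -34, 0], [0, 0, -2]].
Applying the same elementary operations to the rows and columns of H produces a congruent diagonal matrix with entries -6, -4/3, -2.
That gives 3 negative pivots.
H is negative definite, so the origin is a strict local maximum.

local maximum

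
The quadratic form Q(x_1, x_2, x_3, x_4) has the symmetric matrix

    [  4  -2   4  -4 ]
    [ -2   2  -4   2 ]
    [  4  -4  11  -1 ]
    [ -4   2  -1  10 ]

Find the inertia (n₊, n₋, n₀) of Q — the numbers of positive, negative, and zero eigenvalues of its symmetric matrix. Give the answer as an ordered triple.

(4, 0, 0)

An LDLᵀ factorisation of A has diagonal entries 4, 1, 3, 3.
That gives 4 positive pivots.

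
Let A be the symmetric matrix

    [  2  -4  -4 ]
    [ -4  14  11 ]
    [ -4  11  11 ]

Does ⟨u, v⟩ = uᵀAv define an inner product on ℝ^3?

yes

Leading principal minors: Δ_1 = 2, Δ_2 = 12, Δ_3 = 18.
All leading principal minors are positive, so by Sylvester's criterion Q is positive definite.
⟨·,·⟩ is an inner product exactly when A is positive definite.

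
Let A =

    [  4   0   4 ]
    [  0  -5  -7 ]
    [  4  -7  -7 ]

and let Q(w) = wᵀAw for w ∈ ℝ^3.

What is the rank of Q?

An LDLᵀ factorisation of A has diagonal entries 4, -5, -6/5.
Counting signs: 1 positive, 2 negative.
The rank is the number of nonzero pivots: 3.

3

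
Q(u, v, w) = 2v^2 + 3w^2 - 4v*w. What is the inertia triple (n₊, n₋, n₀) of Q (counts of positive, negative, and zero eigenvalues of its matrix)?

(2, 0, 1)

The symmetric matrix is A = [[0, 0, 0], [0, 2, -2], [0, -2, 3]].
Row-reducing A symmetrically gives the diagonal entries 0, 2, 1.
Counting signs: 2 positive, 1 zero.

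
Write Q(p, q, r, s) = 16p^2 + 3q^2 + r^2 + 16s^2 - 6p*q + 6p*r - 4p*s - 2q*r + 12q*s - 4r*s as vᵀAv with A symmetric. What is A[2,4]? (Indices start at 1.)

The coefficient of q·s in Q is 12. For a symmetric A this equals A[2,4] + A[4,2] = 2·A[2,4].
So A[2,4] = 12/2 = 6.

6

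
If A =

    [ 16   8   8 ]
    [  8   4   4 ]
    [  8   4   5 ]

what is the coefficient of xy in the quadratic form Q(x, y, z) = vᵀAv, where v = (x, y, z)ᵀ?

The coefficient of xy is A[1,2] + A[2,1] = 2·8 = 16.

16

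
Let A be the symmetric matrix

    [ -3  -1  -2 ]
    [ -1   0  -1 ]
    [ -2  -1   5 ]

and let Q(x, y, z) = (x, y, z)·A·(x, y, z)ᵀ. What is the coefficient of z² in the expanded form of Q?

The coefficient of z² is the diagonal entry A[3,3] = 5.

5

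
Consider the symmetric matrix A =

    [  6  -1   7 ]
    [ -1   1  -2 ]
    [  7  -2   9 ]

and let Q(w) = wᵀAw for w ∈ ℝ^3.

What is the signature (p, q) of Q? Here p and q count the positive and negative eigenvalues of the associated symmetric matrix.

(2, 0)

Symmetric row and column elimination reduces A to a congruent diagonal form with pivots 6, 5/6, 0.
Counting signs: 2 positive, 1 zero.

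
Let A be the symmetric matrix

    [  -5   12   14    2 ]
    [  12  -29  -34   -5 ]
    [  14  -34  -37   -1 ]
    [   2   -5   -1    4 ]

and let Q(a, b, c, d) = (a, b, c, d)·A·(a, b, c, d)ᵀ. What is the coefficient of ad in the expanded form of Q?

The coefficient of ad is A[1,4] + A[4,1] = 2·2 = 4.

4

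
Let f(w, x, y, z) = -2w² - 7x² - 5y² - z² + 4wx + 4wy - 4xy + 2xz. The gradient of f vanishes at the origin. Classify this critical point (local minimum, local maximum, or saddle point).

The Hessian at the origin is H = [[-4, 4, 4, 0], [4, -14, -4, 2], [4, -4, -10, 0], [0, 2, 0, -2]].
An LDLᵀ factorisation of H has diagonal entries -4, -10, -6, -8/5.
So there are 4 negative pivots.
H is negative definite, so the origin is a strict local maximum.

local maximum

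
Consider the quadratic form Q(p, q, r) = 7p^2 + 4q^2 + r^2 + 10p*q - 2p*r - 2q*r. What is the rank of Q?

3

The symmetric matrix is A = [[7, 5, -1], [5, 4, -1], [-1, -1, 1]].
Row-reducing A symmetrically gives the diagonal entries 7, 3/7, 2/3.
That gives 3 positive pivots.
The rank is the number of nonzero pivots: 3.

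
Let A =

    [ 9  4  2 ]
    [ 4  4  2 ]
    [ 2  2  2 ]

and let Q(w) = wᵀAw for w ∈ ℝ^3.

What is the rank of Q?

Symmetric row and column elimination reduces A to a congruent diagonal form with pivots 9, 20/9, 1.
Counting signs: 3 positive.
The rank is the number of nonzero pivots: 3.

3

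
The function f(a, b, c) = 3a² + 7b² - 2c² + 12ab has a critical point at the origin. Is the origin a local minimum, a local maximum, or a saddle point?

saddle point

The Hessian at the origin is H = [[6, 12, 0], [12, 14, 0], [0, 0, -4]].
Row-reducing H symmetrically gives the diagonal entries 6, -10, -4.
That gives 1 positive, 2 negative pivots.
H is indefinite, so the origin is a saddle point.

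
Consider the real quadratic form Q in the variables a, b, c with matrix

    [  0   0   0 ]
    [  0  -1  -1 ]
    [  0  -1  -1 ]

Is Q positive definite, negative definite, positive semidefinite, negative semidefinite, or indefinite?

negative semidefinite

Row-reducing A symmetrically gives the diagonal entries 0, -1, 0.
Counting signs: 1 negative, 2 zero.
Hence Q is negative semidefinite.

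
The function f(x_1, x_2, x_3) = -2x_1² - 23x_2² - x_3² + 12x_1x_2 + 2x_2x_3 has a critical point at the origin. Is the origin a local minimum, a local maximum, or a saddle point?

The Hessian at the origin is H = [[-4, 12, 0], [12, -46, 2], [0, 2, -2]].
Row-reducing H symmetrically gives the diagonal entries -4, -10, -8/5.
So there are 3 negative pivots.
H is negative definite, so the origin is a strict local maximum.

local maximum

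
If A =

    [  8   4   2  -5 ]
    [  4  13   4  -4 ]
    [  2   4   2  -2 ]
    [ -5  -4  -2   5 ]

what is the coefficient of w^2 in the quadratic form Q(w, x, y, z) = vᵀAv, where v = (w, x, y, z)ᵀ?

8

The coefficient of w^2 is the diagonal entry A[1,1] = 8.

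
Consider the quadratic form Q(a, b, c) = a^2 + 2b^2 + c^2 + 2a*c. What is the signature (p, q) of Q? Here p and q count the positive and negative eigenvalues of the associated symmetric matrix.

The associated matrix is A = [[1, 0, 1], [0, 2, 0], [1, 0, 1]].
Row-reducing A symmetrically gives the diagonal entries 1, 2, 0.
So there are 2 positive, 1 zero pivots.

(2, 0)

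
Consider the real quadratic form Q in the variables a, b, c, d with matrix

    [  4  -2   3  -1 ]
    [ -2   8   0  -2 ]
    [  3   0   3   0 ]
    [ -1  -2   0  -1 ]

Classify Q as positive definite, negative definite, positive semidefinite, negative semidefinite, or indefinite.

indefinite

Symmetric row and column elimination reduces A to a congruent diagonal form with pivots 4, 7, 3/7, -6.
Counting signs: 3 positive, 1 negative.
Hence Q is indefinite.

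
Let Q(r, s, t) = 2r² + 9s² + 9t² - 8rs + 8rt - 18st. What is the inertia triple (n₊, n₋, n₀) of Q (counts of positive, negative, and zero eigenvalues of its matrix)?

(2, 0, 1)

The symmetric matrix is A = [[2, -4, 4], [-4, 9, -9], [4, -9, 9]].
Applying the same elementary operations to the rows and columns of A produces a congruent diagonal matrix with entries 2, 1, 0.
So there are 2 positive, 1 zero pivots.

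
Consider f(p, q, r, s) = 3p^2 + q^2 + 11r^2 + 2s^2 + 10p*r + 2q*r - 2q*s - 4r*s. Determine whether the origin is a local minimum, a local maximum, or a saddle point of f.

local minimum

The Hessian at the origin is H = [[6, 0, 10, 0], [0, 2, 2, -2], [10, 2, 22, -4], [0, -2, -4, 4]].
Applying the same elementary operations to the rows and columns of H produces a congruent diagonal matrix with entries 6, 2, 10/3, 4/5.
That gives 4 positive pivots.
H is positive definite, so the origin is a strict local minimum.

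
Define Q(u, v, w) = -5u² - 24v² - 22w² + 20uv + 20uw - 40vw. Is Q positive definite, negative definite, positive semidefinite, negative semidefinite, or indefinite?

The symmetric matrix of Q is A = [[-5, 10, 10], [10, -24, -20], [10, -20, -22]].
Leading principal minors: Δ_1 = -5, Δ_2 = 20, Δ_3 = -40.
The signs alternate starting with Δ_1 < 0, so by Sylvester's criterion Q is negative definite.

negative definite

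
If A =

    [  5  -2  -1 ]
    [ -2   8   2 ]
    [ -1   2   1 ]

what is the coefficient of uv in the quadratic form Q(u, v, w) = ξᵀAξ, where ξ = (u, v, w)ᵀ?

The coefficient of uv is A[1,2] + A[2,1] = 2·(-2) = -4.

-4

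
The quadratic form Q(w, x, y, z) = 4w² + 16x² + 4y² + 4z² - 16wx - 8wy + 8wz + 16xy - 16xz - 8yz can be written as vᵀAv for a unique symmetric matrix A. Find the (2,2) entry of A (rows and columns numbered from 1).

The coefficient of x² in Q is 16, and that is exactly A[2,2].

16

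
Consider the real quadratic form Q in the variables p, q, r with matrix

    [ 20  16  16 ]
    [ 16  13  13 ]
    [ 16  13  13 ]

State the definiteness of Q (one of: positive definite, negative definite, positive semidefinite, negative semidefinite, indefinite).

positive semidefinite

Congruent diagonalization of A (simultaneous row and column reduction) yields pivots 20, 1/5, 0.
That gives 2 positive, 1 zero pivots.
Hence Q is positive semidefinite.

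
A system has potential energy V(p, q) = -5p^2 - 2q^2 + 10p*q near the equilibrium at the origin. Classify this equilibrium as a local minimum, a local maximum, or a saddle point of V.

saddle point

The Hessian at the origin is H = [[-10, 10], [10, -4]].
det H = -10·-4 − (10)² = -60 < 0, so H is indefinite.
Therefore the origin is a saddle point.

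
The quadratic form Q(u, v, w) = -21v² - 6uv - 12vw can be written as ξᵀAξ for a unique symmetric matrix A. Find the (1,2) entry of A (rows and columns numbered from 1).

-3

The coefficient of u·v in Q is -6. For a symmetric A this equals A[1,2] + A[2,1] = 2·A[1,2].
So A[1,2] = -6/2 = -3.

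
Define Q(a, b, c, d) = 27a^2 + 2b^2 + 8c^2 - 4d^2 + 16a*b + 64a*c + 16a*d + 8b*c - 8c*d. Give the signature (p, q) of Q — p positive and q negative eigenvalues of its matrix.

(2, 2)

The symmetric matrix is A = [[27, 8, 32, 8], [8, 2, 4, 0], [32, 4, 8, -4], [8, 0, -4, -4]].
Applying the same elementary operations to the rows and columns of A produces a congruent diagonal matrix with entries 27, -10/27, 256/5, -5/16.
So there are 2 positive, 2 negative pivots.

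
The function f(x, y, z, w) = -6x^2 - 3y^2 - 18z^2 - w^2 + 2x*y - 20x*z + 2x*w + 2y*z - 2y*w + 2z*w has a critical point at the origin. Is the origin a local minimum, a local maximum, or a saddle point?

local maximum

The Hessian at the origin is H = [[-12, 2, -20, 2], [2, -6, 2, -2], [-20, 2, -36, 2], [2, -2, 2, -2]].
Congruent diagonalization of H (simultaneous row and column reduction) yields pivots -12, -17/3, -40/17, -4/5.
That gives 4 negative pivots.
H is negative definite, so the origin is a strict local maximum.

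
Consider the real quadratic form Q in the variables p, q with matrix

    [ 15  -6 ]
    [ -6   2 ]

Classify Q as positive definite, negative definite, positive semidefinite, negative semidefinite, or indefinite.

Applying the same elementary operations to the rows and columns of A produces a congruent diagonal matrix with entries 15, -2/5.
Counting signs: 1 positive, 1 negative.
Hence Q is indefinite.

indefinite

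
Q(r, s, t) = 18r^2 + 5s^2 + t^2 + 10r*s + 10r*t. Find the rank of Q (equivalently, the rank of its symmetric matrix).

The symmetric matrix is A = [[18, 5, 5], [5, 5, 0], [5, 0, 1]].
Congruent diagonalization of A (simultaneous row and column reduction) yields pivots 18, 65/18, -12/13.
That gives 2 positive, 1 negative pivots.
The rank is the number of nonzero pivots: 3.

3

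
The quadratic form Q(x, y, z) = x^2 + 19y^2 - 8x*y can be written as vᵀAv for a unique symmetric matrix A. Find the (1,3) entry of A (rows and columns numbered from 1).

0

The coefficient of x·z in Q is 0. For a symmetric A this equals A[1,3] + A[3,1] = 2·A[1,3].
So A[1,3] = 0/2 = 0.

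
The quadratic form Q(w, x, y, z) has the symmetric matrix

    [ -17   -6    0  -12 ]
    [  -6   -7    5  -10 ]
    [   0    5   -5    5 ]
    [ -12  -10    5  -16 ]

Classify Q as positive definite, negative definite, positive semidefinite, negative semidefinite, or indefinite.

Applying the same elementary operations to the rows and columns of A produces a congruent diagonal matrix with entries -17, -83/17, 10/83, -15/2.
Counting signs: 1 positive, 3 negative.
Hence Q is indefinite.

indefinite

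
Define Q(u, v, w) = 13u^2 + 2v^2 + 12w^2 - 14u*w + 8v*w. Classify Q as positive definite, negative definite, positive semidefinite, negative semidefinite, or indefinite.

positive definite

The symmetric matrix is A = [[13, 0, -7], [0, 2, 4], [-7, 4, 12]].
Symmetric row and column elimination reduces A to a congruent diagonal form with pivots 13, 2, 3/13.
So there are 3 positive pivots.
Hence Q is positive definite.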